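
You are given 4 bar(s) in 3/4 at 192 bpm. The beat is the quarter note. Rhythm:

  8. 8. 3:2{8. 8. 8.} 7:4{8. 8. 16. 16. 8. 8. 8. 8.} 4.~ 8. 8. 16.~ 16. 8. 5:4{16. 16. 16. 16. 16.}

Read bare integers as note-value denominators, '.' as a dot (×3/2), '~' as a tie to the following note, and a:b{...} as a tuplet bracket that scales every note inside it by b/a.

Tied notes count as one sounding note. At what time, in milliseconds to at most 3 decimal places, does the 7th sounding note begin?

note 7 onset = 24/7b = 1071.429ms

1. 0.0ms @ 0 + 234.375ms (3/4)
2. 234.375ms @ 3/4 + 234.375ms (3/4)
3. 468.75ms @ 3/2 + 156.25ms (1/2)
4. 625.0ms @ 2 + 156.25ms (1/2)
5. 781.25ms @ 5/2 + 156.25ms (1/2)
6. 937.5ms @ 3 + 133.929ms (3/7)
7. 1071.429ms @ 24/7 + 133.929ms (3/7)
8. 1205.357ms @ 27/7 + 66.964ms (3/14)
9. 1272.321ms @ 57/14 + 66.964ms (3/14)
10. 1339.286ms @ 30/7 + 133.929ms (3/7)
11. 1473.214ms @ 33/7 + 133.929ms (3/7)
12. 1607.143ms @ 36/7 + 133.929ms (3/7)
13. 1741.071ms @ 39/7 + 133.929ms (3/7)
14. 1875.0ms @ 6 + 703.125ms (9/4)
15. 2578.125ms @ 33/4 + 234.375ms (3/4)
16. 2812.5ms @ 9 + 234.375ms (3/4)
17. 3046.875ms @ 39/4 + 234.375ms (3/4)
18. 3281.25ms @ 21/2 + 93.75ms (3/10)
19. 3375.0ms @ 54/5 + 93.75ms (3/10)
20. 3468.75ms @ 111/10 + 93.75ms (3/10)
21. 3562.5ms @ 57/5 + 93.75ms (3/10)
22. 3656.25ms @ 117/10 + 93.75ms (3/10)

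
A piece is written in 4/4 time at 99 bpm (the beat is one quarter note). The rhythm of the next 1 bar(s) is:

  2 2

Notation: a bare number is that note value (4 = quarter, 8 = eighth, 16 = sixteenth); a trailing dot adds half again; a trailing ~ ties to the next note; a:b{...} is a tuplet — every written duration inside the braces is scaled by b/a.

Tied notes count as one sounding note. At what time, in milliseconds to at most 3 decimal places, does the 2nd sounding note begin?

note 2 onset = 2b = 1212.121ms

1. 0.0ms @ 0 + 1212.121ms (2)
2. 1212.121ms @ 2 + 1212.121ms (2)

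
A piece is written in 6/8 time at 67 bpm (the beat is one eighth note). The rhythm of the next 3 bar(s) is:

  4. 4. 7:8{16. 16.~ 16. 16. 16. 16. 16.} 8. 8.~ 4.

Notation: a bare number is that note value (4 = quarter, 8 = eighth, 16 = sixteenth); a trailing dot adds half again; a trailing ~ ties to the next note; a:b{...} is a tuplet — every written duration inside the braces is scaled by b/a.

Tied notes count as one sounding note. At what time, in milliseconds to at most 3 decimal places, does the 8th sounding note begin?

note 8 onset = 78/7b = 9978.678ms

1. 0.0ms @ 0 + 2686.567ms (3)
2. 2686.567ms @ 3 + 2686.567ms (3)
3. 5373.134ms @ 6 + 767.591ms (6/7)
4. 6140.725ms @ 48/7 + 1535.181ms (12/7)
5. 7675.906ms @ 60/7 + 767.591ms (6/7)
6. 8443.497ms @ 66/7 + 767.591ms (6/7)
7. 9211.087ms @ 72/7 + 767.591ms (6/7)
8. 9978.678ms @ 78/7 + 767.591ms (6/7)
9. 10746.269ms @ 12 + 1343.284ms (3/2)
10. 12089.552ms @ 27/2 + 4029.851ms (9/2)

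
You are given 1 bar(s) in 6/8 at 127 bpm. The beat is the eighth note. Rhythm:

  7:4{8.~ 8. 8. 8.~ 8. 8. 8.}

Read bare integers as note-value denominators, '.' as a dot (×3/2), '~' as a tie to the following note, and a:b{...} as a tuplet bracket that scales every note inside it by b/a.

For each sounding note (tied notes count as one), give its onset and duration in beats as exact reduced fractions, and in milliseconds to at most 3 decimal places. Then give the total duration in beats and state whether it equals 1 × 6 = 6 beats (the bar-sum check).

1) 0.0ms=0b +809.899ms=12/7b
2) 809.899ms=12/7b +404.949ms=6/7b
3) 1214.848ms=18/7b +809.899ms=12/7b
4) 2024.747ms=30/7b +404.949ms=6/7b
5) 2429.696ms=36/7b +404.949ms=6/7b
Σ=6b of 6 (127bpm 6/8) — PASS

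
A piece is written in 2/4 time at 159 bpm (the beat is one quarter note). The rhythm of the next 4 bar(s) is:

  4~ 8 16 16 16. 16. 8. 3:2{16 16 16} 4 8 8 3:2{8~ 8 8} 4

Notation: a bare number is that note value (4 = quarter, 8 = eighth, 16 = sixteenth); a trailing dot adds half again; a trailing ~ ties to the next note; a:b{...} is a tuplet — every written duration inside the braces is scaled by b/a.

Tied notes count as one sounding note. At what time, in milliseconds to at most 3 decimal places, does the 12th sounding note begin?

1. 0.0ms @ 0 + 566.038ms (3/2)
2. 566.038ms @ 3/2 + 94.34ms (1/4)
3. 660.377ms @ 7/4 + 94.34ms (1/4)
4. 754.717ms @ 2 + 141.509ms (3/8)
5. 896.226ms @ 19/8 + 141.509ms (3/8)
6. 1037.736ms @ 11/4 + 283.019ms (3/4)
7. 1320.755ms @ 7/2 + 62.893ms (1/6)
8. 1383.648ms @ 11/3 + 62.893ms (1/6)
9. 1446.541ms @ 23/6 + 62.893ms (1/6)
10. 1509.434ms @ 4 + 377.358ms (1)
11. 1886.792ms @ 5 + 188.679ms (1/2)
12. 2075.472ms @ 11/2 + 188.679ms (1/2)
13. 2264.151ms @ 6 + 251.572ms (2/3)
14. 2515.723ms @ 20/3 + 125.786ms (1/3)
15. 2641.509ms @ 7 + 377.358ms (1)

note 12 onset = 11/2b = 2075.472ms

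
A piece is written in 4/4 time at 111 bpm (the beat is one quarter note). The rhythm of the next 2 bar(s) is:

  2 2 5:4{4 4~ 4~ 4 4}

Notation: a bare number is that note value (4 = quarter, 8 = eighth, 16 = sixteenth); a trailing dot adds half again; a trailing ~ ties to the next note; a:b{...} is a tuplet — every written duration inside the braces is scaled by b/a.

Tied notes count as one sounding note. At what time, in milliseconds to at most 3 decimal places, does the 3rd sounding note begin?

1. 0.0ms @ 0 + 1081.081ms (2)
2. 1081.081ms @ 2 + 1081.081ms (2)
3. 2162.162ms @ 4 + 432.432ms (4/5)
4. 2594.595ms @ 24/5 + 1297.297ms (12/5)
5. 3891.892ms @ 36/5 + 432.432ms (4/5)

note 3 onset = 4b = 2162.162ms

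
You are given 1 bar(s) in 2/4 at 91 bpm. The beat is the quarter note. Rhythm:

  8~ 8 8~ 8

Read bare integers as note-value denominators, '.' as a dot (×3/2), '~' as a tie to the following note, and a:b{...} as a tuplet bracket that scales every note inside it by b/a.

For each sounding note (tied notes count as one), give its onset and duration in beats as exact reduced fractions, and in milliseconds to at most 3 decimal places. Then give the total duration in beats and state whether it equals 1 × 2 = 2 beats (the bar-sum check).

1) 0.0ms=0b +659.341ms=1b
2) 659.341ms=1b +659.341ms=1b
Σ=2b of 2 (91bpm 2/4) — PASS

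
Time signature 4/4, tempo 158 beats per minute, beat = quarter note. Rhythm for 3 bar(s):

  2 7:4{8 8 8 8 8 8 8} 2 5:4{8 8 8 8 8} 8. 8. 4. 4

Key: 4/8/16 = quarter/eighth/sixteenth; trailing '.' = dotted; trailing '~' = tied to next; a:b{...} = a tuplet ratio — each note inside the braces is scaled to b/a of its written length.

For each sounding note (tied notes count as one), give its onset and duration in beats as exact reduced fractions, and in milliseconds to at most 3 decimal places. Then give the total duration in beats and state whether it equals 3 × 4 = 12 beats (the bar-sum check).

1) 0.0ms=0b +759.494ms=2b
2) 759.494ms=2b +108.499ms=2/7b
3) 867.993ms=16/7b +108.499ms=2/7b
4) 976.492ms=18/7b +108.499ms=2/7b
5) 1084.991ms=20/7b +108.499ms=2/7b
6) 1193.49ms=22/7b +108.499ms=2/7b
7) 1301.989ms=24/7b +108.499ms=2/7b
8) 1410.488ms=26/7b +108.499ms=2/7b
9) 1518.987ms=4b +759.494ms=2b
10) 2278.481ms=6b +151.899ms=2/5b
11) 2430.38ms=32/5b +151.899ms=2/5b
12) 2582.278ms=34/5b +151.899ms=2/5b
13) 2734.177ms=36/5b +151.899ms=2/5b
14) 2886.076ms=38/5b +151.899ms=2/5b
15) 3037.975ms=8b +284.81ms=3/4b
16) 3322.785ms=35/4b +284.81ms=3/4b
17) 3607.595ms=19/2b +569.62ms=3/2b
18) 4177.215ms=11b +379.747ms=1b
Σ=12b of 12 (158bpm 4/4) — PASS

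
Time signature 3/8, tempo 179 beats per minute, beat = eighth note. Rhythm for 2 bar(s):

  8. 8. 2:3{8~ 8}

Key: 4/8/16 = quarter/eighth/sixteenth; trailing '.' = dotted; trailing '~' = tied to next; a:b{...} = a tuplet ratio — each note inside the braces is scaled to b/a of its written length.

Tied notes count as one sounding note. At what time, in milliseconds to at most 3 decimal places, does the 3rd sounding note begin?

1. 0.0ms @ 0 + 502.793ms (3/2)
2. 502.793ms @ 3/2 + 502.793ms (3/2)
3. 1005.587ms @ 3 + 1005.587ms (3)

note 3 onset = 3b = 1005.587ms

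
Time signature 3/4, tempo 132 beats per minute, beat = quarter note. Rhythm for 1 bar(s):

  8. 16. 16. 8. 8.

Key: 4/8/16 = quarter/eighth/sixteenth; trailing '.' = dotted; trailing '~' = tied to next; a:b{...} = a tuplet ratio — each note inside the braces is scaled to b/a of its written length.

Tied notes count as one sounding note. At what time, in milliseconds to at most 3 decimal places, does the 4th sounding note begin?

note 4 onset = 3/2b = 681.818ms

1. 0.0ms @ 0 + 340.909ms (3/4)
2. 340.909ms @ 3/4 + 170.455ms (3/8)
3. 511.364ms @ 9/8 + 170.455ms (3/8)
4. 681.818ms @ 3/2 + 340.909ms (3/4)
5. 1022.727ms @ 9/4 + 340.909ms (3/4)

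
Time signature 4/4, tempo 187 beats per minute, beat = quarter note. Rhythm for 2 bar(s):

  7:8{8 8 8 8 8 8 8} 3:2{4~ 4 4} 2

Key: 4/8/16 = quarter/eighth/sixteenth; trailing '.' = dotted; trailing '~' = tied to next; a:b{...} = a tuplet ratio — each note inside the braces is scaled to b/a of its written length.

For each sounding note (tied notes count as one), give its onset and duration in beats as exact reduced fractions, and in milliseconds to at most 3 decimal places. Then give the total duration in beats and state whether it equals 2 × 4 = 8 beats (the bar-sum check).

1) 0.0ms=0b +183.346ms=4/7b
2) 183.346ms=4/7b +183.346ms=4/7b
3) 366.692ms=8/7b +183.346ms=4/7b
4) 550.038ms=12/7b +183.346ms=4/7b
5) 733.384ms=16/7b +183.346ms=4/7b
6) 916.73ms=20/7b +183.346ms=4/7b
7) 1100.076ms=24/7b +183.346ms=4/7b
8) 1283.422ms=4b +427.807ms=4/3b
9) 1711.23ms=16/3b +213.904ms=2/3b
10) 1925.134ms=6b +641.711ms=2b
Σ=8b of 8 (187bpm 4/4) — PASS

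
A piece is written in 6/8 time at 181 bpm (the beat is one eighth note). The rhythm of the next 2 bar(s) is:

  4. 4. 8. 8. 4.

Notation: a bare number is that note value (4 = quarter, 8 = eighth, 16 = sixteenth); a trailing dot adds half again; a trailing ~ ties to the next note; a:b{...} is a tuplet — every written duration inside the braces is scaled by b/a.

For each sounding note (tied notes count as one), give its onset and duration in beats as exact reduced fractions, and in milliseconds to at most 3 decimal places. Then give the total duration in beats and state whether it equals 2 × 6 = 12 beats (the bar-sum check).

1) 0.0ms=0b +994.475ms=3b
2) 994.475ms=3b +994.475ms=3b
3) 1988.95ms=6b +497.238ms=3/2b
4) 2486.188ms=15/2b +497.238ms=3/2b
5) 2983.425ms=9b +994.475ms=3b
Σ=12b of 12 (181bpm 6/8) — PASS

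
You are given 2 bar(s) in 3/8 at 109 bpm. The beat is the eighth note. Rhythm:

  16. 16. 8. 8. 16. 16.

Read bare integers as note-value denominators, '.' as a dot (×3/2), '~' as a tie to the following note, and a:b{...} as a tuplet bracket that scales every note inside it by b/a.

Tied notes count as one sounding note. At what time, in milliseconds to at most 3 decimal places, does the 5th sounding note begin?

note 5 onset = 9/2b = 2477.064ms

1. 0.0ms @ 0 + 412.844ms (3/4)
2. 412.844ms @ 3/4 + 412.844ms (3/4)
3. 825.688ms @ 3/2 + 825.688ms (3/2)
4. 1651.376ms @ 3 + 825.688ms (3/2)
5. 2477.064ms @ 9/2 + 412.844ms (3/4)
6. 2889.908ms @ 21/4 + 412.844ms (3/4)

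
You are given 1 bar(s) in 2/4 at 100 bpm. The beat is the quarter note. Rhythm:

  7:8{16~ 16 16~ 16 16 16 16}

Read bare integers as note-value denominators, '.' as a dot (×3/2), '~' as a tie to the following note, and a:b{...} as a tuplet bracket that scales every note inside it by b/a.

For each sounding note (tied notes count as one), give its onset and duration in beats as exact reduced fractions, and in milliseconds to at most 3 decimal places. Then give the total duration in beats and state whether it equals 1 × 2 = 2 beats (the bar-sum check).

1) 0.0ms=0b +342.857ms=4/7b
2) 342.857ms=4/7b +342.857ms=4/7b
3) 685.714ms=8/7b +171.429ms=2/7b
4) 857.143ms=10/7b +171.429ms=2/7b
5) 1028.571ms=12/7b +171.429ms=2/7b
Σ=2b of 2 (100bpm 2/4) — PASS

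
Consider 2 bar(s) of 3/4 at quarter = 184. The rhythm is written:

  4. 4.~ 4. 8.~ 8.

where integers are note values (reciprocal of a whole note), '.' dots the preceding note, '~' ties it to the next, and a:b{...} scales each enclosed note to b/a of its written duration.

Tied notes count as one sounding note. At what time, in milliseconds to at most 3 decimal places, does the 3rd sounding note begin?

1. 0.0ms @ 0 + 489.13ms (3/2)
2. 489.13ms @ 3/2 + 978.261ms (3)
3. 1467.391ms @ 9/2 + 489.13ms (3/2)

note 3 onset = 9/2b = 1467.391ms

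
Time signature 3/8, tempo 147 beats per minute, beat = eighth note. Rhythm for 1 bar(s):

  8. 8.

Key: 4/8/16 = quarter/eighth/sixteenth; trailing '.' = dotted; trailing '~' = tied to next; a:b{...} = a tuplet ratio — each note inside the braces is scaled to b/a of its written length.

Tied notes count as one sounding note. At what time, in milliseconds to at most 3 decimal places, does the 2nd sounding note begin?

1. 0.0ms @ 0 + 612.245ms (3/2)
2. 612.245ms @ 3/2 + 612.245ms (3/2)

note 2 onset = 3/2b = 612.245ms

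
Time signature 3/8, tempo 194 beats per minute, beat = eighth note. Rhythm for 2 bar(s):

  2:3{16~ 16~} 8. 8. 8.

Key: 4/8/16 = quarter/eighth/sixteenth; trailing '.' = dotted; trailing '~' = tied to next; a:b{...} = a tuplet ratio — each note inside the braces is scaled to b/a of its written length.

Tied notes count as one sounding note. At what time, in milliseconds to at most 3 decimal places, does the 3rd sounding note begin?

note 3 onset = 9/2b = 1391.753ms

1. 0.0ms @ 0 + 927.835ms (3)
2. 927.835ms @ 3 + 463.918ms (3/2)
3. 1391.753ms @ 9/2 + 463.918ms (3/2)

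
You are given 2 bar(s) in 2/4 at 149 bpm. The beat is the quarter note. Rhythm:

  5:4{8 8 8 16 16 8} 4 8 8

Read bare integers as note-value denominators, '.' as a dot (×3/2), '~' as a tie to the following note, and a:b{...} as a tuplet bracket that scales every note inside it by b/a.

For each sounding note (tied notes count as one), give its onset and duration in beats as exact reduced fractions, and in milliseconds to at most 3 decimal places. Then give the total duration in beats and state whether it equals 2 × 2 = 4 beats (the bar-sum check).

1) 0.0ms=0b +161.074ms=2/5b
2) 161.074ms=2/5b +161.074ms=2/5b
3) 322.148ms=4/5b +161.074ms=2/5b
4) 483.221ms=6/5b +80.537ms=1/5b
5) 563.758ms=7/5b +80.537ms=1/5b
6) 644.295ms=8/5b +161.074ms=2/5b
7) 805.369ms=2b +402.685ms=1b
8) 1208.054ms=3b +201.342ms=1/2b
9) 1409.396ms=7/2b +201.342ms=1/2b
Σ=4b of 4 (149bpm 2/4) — PASS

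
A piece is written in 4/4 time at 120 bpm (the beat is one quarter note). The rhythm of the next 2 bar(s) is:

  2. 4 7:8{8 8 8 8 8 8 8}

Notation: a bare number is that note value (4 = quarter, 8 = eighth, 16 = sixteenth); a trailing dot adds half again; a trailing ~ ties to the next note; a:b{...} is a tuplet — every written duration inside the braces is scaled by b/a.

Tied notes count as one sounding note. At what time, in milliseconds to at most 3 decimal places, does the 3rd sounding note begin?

note 3 onset = 4b = 2000.0ms

1. 0.0ms @ 0 + 1500.0ms (3)
2. 1500.0ms @ 3 + 500.0ms (1)
3. 2000.0ms @ 4 + 285.714ms (4/7)
4. 2285.714ms @ 32/7 + 285.714ms (4/7)
5. 2571.429ms @ 36/7 + 285.714ms (4/7)
6. 2857.143ms @ 40/7 + 285.714ms (4/7)
7. 3142.857ms @ 44/7 + 285.714ms (4/7)
8. 3428.571ms @ 48/7 + 285.714ms (4/7)
9. 3714.286ms @ 52/7 + 285.714ms (4/7)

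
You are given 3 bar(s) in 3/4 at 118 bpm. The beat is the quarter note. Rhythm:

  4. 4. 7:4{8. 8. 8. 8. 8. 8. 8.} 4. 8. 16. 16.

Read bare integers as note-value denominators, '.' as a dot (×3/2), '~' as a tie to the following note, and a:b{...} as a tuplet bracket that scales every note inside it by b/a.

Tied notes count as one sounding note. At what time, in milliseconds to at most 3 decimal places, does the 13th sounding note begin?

note 13 onset = 69/8b = 4385.593ms

1. 0.0ms @ 0 + 762.712ms (3/2)
2. 762.712ms @ 3/2 + 762.712ms (3/2)
3. 1525.424ms @ 3 + 217.918ms (3/7)
4. 1743.341ms @ 24/7 + 217.918ms (3/7)
5. 1961.259ms @ 27/7 + 217.918ms (3/7)
6. 2179.177ms @ 30/7 + 217.918ms (3/7)
7. 2397.094ms @ 33/7 + 217.918ms (3/7)
8. 2615.012ms @ 36/7 + 217.918ms (3/7)
9. 2832.93ms @ 39/7 + 217.918ms (3/7)
10. 3050.847ms @ 6 + 762.712ms (3/2)
11. 3813.559ms @ 15/2 + 381.356ms (3/4)
12. 4194.915ms @ 33/4 + 190.678ms (3/8)
13. 4385.593ms @ 69/8 + 190.678ms (3/8)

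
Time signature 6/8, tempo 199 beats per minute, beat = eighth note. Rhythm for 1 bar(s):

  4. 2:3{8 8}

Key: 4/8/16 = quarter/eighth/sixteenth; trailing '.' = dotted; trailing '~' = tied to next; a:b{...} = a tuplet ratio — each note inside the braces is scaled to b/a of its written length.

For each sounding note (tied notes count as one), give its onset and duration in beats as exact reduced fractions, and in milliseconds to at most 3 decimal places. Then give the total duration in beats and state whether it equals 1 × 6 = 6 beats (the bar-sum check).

1) 0.0ms=0b +904.523ms=3b
2) 904.523ms=3b +452.261ms=3/2b
3) 1356.784ms=9/2b +452.261ms=3/2b
Σ=6b of 6 (199bpm 6/8) — PASS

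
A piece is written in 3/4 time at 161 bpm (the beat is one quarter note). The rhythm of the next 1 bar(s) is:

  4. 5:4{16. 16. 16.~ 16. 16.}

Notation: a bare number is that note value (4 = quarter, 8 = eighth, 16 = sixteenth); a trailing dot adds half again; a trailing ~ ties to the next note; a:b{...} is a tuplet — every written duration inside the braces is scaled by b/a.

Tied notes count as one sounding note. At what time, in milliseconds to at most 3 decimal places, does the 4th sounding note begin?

1. 0.0ms @ 0 + 559.006ms (3/2)
2. 559.006ms @ 3/2 + 111.801ms (3/10)
3. 670.807ms @ 9/5 + 111.801ms (3/10)
4. 782.609ms @ 21/10 + 223.602ms (3/5)
5. 1006.211ms @ 27/10 + 111.801ms (3/10)

note 4 onset = 21/10b = 782.609ms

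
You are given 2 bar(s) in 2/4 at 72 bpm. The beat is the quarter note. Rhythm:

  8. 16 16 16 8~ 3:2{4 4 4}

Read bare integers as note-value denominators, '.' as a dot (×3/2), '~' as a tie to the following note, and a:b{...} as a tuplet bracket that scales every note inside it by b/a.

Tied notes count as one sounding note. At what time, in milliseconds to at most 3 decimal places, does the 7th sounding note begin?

1. 0.0ms @ 0 + 625.0ms (3/4)
2. 625.0ms @ 3/4 + 208.333ms (1/4)
3. 833.333ms @ 1 + 208.333ms (1/4)
4. 1041.667ms @ 5/4 + 208.333ms (1/4)
5. 1250.0ms @ 3/2 + 972.222ms (7/6)
6. 2222.222ms @ 8/3 + 555.556ms (2/3)
7. 2777.778ms @ 10/3 + 555.556ms (2/3)

note 7 onset = 10/3b = 2777.778ms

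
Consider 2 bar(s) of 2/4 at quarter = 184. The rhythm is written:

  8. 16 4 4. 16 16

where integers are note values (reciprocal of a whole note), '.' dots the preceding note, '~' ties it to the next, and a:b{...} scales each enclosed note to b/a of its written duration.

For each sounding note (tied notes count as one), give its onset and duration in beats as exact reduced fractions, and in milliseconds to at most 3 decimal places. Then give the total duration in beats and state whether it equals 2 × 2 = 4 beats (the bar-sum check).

1) 0.0ms=0b +244.565ms=3/4b
2) 244.565ms=3/4b +81.522ms=1/4b
3) 326.087ms=1b +326.087ms=1b
4) 652.174ms=2b +489.13ms=3/2b
5) 1141.304ms=7/2b +81.522ms=1/4b
6) 1222.826ms=15/4b +81.522ms=1/4b
Σ=4b of 4 (184bpm 2/4) — PASS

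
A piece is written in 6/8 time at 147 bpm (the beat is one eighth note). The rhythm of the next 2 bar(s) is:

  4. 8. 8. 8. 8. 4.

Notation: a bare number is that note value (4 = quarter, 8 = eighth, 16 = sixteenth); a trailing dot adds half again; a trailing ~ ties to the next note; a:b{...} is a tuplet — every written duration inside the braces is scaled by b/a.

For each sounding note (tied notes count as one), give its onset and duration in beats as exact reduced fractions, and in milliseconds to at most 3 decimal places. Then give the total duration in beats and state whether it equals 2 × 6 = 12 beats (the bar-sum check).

1) 0.0ms=0b +1224.49ms=3b
2) 1224.49ms=3b +612.245ms=3/2b
3) 1836.735ms=9/2b +612.245ms=3/2b
4) 2448.98ms=6b +612.245ms=3/2b
5) 3061.224ms=15/2b +612.245ms=3/2b
6) 3673.469ms=9b +1224.49ms=3b
Σ=12b of 12 (147bpm 6/8) — PASS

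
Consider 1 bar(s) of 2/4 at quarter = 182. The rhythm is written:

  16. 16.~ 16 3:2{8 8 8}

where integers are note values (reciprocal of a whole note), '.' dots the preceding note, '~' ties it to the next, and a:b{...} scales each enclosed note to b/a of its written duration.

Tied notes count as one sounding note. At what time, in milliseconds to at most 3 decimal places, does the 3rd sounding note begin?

note 3 onset = 1b = 329.67ms

1. 0.0ms @ 0 + 123.626ms (3/8)
2. 123.626ms @ 3/8 + 206.044ms (5/8)
3. 329.67ms @ 1 + 109.89ms (1/3)
4. 439.56ms @ 4/3 + 109.89ms (1/3)
5. 549.451ms @ 5/3 + 109.89ms (1/3)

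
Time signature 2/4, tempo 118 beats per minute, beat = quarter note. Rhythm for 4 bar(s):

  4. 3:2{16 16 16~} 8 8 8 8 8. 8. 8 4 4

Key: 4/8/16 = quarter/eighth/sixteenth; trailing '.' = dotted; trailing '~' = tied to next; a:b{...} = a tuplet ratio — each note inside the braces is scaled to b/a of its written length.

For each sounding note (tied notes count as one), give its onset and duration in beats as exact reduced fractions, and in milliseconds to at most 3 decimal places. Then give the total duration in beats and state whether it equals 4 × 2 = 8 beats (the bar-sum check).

1) 0.0ms=0b +762.712ms=3/2b
2) 762.712ms=3/2b +84.746ms=1/6b
3) 847.458ms=5/3b +84.746ms=1/6b
4) 932.203ms=11/6b +338.983ms=2/3b
5) 1271.186ms=5/2b +254.237ms=1/2b
6) 1525.424ms=3b +254.237ms=1/2b
7) 1779.661ms=7/2b +254.237ms=1/2b
8) 2033.898ms=4b +381.356ms=3/4b
9) 2415.254ms=19/4b +381.356ms=3/4b
10) 2796.61ms=11/2b +254.237ms=1/2b
11) 3050.847ms=6b +508.475ms=1b
12) 3559.322ms=7b +508.475ms=1b
Σ=8b of 8 (118bpm 2/4) — PASS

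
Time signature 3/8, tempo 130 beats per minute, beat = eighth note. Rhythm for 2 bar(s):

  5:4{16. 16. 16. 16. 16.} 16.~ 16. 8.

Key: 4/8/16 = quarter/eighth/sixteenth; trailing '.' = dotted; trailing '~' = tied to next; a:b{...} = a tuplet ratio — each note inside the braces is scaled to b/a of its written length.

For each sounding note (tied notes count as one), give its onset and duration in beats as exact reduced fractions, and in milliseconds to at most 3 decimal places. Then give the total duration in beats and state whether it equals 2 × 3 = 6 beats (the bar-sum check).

1) 0.0ms=0b +276.923ms=3/5b
2) 276.923ms=3/5b +276.923ms=3/5b
3) 553.846ms=6/5b +276.923ms=3/5b
4) 830.769ms=9/5b +276.923ms=3/5b
5) 1107.692ms=12/5b +276.923ms=3/5b
6) 1384.615ms=3b +692.308ms=3/2b
7) 2076.923ms=9/2b +692.308ms=3/2b
Σ=6b of 6 (130bpm 3/8) — PASS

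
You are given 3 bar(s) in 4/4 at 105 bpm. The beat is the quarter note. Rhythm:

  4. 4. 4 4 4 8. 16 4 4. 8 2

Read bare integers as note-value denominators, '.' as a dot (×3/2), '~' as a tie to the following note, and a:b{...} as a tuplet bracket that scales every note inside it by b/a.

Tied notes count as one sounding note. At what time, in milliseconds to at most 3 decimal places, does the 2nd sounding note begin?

note 2 onset = 3/2b = 857.143ms

1. 0.0ms @ 0 + 857.143ms (3/2)
2. 857.143ms @ 3/2 + 857.143ms (3/2)
3. 1714.286ms @ 3 + 571.429ms (1)
4. 2285.714ms @ 4 + 571.429ms (1)
5. 2857.143ms @ 5 + 571.429ms (1)
6. 3428.571ms @ 6 + 428.571ms (3/4)
7. 3857.143ms @ 27/4 + 142.857ms (1/4)
8. 4000.0ms @ 7 + 571.429ms (1)
9. 4571.429ms @ 8 + 857.143ms (3/2)
10. 5428.571ms @ 19/2 + 285.714ms (1/2)
11. 5714.286ms @ 10 + 1142.857ms (2)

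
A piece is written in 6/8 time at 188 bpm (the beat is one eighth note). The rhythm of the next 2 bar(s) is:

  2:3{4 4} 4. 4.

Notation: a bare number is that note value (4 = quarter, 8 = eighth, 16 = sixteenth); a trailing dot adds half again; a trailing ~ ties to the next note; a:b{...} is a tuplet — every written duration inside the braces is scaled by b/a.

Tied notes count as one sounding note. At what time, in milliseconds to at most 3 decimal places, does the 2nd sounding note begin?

1. 0.0ms @ 0 + 957.447ms (3)
2. 957.447ms @ 3 + 957.447ms (3)
3. 1914.894ms @ 6 + 957.447ms (3)
4. 2872.34ms @ 9 + 957.447ms (3)

note 2 onset = 3b = 957.447ms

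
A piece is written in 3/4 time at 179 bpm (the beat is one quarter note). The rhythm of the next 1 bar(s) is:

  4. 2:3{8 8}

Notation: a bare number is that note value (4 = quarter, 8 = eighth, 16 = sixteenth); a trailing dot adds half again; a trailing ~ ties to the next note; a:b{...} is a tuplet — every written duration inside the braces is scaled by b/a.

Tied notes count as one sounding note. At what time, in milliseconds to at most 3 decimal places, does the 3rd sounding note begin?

1. 0.0ms @ 0 + 502.793ms (3/2)
2. 502.793ms @ 3/2 + 251.397ms (3/4)
3. 754.19ms @ 9/4 + 251.397ms (3/4)

note 3 onset = 9/4b = 754.19ms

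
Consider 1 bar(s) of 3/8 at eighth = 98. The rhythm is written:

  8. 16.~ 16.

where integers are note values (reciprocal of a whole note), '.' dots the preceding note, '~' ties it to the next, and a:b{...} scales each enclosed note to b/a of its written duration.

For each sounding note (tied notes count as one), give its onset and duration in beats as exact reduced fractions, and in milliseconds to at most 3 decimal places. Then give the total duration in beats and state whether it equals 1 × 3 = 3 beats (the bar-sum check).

1) 0.0ms=0b +918.367ms=3/2b
2) 918.367ms=3/2b +918.367ms=3/2b
Σ=3b of 3 (98bpm 3/8) — PASS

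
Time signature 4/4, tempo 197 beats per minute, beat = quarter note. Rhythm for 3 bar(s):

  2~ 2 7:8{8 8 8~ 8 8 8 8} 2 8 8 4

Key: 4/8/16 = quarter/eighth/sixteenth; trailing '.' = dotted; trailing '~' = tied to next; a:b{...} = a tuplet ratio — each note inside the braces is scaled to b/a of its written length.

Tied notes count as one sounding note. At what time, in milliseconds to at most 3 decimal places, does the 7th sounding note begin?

note 7 onset = 52/7b = 2262.509ms

1. 0.0ms @ 0 + 1218.274ms (4)
2. 1218.274ms @ 4 + 174.039ms (4/7)
3. 1392.313ms @ 32/7 + 174.039ms (4/7)
4. 1566.352ms @ 36/7 + 348.078ms (8/7)
5. 1914.431ms @ 44/7 + 174.039ms (4/7)
6. 2088.47ms @ 48/7 + 174.039ms (4/7)
7. 2262.509ms @ 52/7 + 174.039ms (4/7)
8. 2436.548ms @ 8 + 609.137ms (2)
9. 3045.685ms @ 10 + 152.284ms (1/2)
10. 3197.97ms @ 21/2 + 152.284ms (1/2)
11. 3350.254ms @ 11 + 304.569ms (1)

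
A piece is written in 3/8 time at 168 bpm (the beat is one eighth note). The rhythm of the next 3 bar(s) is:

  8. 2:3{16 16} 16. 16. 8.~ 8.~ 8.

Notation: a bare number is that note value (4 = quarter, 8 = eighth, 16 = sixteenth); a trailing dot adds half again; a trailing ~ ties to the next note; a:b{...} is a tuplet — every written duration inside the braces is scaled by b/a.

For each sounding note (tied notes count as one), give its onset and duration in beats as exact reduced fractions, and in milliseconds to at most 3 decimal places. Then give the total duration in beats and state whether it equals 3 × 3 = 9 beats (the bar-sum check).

1) 0.0ms=0b +535.714ms=3/2b
2) 535.714ms=3/2b +267.857ms=3/4b
3) 803.571ms=9/4b +267.857ms=3/4b
4) 1071.429ms=3b +267.857ms=3/4b
5) 1339.286ms=15/4b +267.857ms=3/4b
6) 1607.143ms=9/2b +1607.143ms=9/2b
Σ=9b of 9 (168bpm 3/8) — PASS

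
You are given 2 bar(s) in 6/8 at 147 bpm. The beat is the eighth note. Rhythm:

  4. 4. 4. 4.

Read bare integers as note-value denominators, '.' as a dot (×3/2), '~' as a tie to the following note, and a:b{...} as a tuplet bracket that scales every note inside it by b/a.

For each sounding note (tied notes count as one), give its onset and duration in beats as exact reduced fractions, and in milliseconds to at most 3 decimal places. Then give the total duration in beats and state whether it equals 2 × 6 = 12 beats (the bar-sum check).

1) 0.0ms=0b +1224.49ms=3b
2) 1224.49ms=3b +1224.49ms=3b
3) 2448.98ms=6b +1224.49ms=3b
4) 3673.469ms=9b +1224.49ms=3b
Σ=12b of 12 (147bpm 6/8) — PASS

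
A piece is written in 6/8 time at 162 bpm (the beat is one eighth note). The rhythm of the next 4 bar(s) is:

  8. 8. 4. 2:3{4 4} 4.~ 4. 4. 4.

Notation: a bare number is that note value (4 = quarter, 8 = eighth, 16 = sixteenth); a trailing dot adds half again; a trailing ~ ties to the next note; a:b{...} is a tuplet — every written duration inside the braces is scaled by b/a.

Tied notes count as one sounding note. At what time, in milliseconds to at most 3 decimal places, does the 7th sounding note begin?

note 7 onset = 18b = 6666.667ms

1. 0.0ms @ 0 + 555.556ms (3/2)
2. 555.556ms @ 3/2 + 555.556ms (3/2)
3. 1111.111ms @ 3 + 1111.111ms (3)
4. 2222.222ms @ 6 + 1111.111ms (3)
5. 3333.333ms @ 9 + 1111.111ms (3)
6. 4444.444ms @ 12 + 2222.222ms (6)
7. 6666.667ms @ 18 + 1111.111ms (3)
8. 7777.778ms @ 21 + 1111.111ms (3)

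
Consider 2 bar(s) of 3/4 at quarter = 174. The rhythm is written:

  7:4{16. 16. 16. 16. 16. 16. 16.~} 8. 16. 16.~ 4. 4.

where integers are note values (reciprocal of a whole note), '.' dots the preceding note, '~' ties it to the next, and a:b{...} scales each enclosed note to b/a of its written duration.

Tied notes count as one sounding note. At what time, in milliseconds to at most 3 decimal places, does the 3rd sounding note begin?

note 3 onset = 3/7b = 147.783ms

1. 0.0ms @ 0 + 73.892ms (3/14)
2. 73.892ms @ 3/14 + 73.892ms (3/14)
3. 147.783ms @ 3/7 + 73.892ms (3/14)
4. 221.675ms @ 9/14 + 73.892ms (3/14)
5. 295.567ms @ 6/7 + 73.892ms (3/14)
6. 369.458ms @ 15/14 + 73.892ms (3/14)
7. 443.35ms @ 9/7 + 332.512ms (27/28)
8. 775.862ms @ 9/4 + 129.31ms (3/8)
9. 905.172ms @ 21/8 + 646.552ms (15/8)
10. 1551.724ms @ 9/2 + 517.241ms (3/2)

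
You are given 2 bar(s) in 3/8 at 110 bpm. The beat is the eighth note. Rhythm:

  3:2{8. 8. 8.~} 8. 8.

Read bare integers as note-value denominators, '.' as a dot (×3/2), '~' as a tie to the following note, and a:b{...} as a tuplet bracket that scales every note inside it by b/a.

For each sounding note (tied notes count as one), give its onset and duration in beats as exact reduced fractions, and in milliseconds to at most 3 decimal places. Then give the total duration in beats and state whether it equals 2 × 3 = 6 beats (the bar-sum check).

1) 0.0ms=0b +545.455ms=1b
2) 545.455ms=1b +545.455ms=1b
3) 1090.909ms=2b +1363.636ms=5/2b
4) 2454.545ms=9/2b +818.182ms=3/2b
Σ=6b of 6 (110bpm 3/8) — PASS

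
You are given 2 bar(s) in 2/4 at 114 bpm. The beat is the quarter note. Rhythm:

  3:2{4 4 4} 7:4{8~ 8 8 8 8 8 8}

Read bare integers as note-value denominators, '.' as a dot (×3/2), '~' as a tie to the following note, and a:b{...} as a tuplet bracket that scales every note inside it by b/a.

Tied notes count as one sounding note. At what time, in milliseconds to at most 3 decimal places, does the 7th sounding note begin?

note 7 onset = 22/7b = 1654.135ms

1. 0.0ms @ 0 + 350.877ms (2/3)
2. 350.877ms @ 2/3 + 350.877ms (2/3)
3. 701.754ms @ 4/3 + 350.877ms (2/3)
4. 1052.632ms @ 2 + 300.752ms (4/7)
5. 1353.383ms @ 18/7 + 150.376ms (2/7)
6. 1503.759ms @ 20/7 + 150.376ms (2/7)
7. 1654.135ms @ 22/7 + 150.376ms (2/7)
8. 1804.511ms @ 24/7 + 150.376ms (2/7)
9. 1954.887ms @ 26/7 + 150.376ms (2/7)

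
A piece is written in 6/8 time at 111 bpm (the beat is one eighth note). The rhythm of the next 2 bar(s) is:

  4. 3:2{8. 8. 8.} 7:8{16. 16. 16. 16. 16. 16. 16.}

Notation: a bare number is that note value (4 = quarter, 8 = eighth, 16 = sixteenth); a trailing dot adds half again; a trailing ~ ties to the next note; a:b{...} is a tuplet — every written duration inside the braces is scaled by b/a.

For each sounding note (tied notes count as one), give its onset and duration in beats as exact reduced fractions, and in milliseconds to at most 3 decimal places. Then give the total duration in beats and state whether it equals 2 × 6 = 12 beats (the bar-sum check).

1) 0.0ms=0b +1621.622ms=3b
2) 1621.622ms=3b +540.541ms=1b
3) 2162.162ms=4b +540.541ms=1b
4) 2702.703ms=5b +540.541ms=1b
5) 3243.243ms=6b +463.32ms=6/7b
6) 3706.564ms=48/7b +463.32ms=6/7b
7) 4169.884ms=54/7b +463.32ms=6/7b
8) 4633.205ms=60/7b +463.32ms=6/7b
9) 5096.525ms=66/7b +463.32ms=6/7b
10) 5559.846ms=72/7b +463.32ms=6/7b
11) 6023.166ms=78/7b +463.32ms=6/7b
Σ=12b of 12 (111bpm 6/8) — PASS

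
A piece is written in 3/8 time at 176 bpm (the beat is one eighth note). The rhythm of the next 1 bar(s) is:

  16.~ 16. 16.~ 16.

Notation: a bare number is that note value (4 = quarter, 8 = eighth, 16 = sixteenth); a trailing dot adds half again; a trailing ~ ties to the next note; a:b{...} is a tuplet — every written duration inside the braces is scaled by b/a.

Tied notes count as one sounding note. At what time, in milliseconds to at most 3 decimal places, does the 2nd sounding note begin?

1. 0.0ms @ 0 + 511.364ms (3/2)
2. 511.364ms @ 3/2 + 511.364ms (3/2)

note 2 onset = 3/2b = 511.364ms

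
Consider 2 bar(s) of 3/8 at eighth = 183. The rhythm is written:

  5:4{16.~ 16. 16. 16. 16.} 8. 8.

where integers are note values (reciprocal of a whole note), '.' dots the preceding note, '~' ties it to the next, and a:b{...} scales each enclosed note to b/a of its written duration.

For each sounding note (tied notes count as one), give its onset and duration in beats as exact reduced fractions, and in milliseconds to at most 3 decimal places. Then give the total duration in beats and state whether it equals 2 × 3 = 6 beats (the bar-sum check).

1) 0.0ms=0b +393.443ms=6/5b
2) 393.443ms=6/5b +196.721ms=3/5b
3) 590.164ms=9/5b +196.721ms=3/5b
4) 786.885ms=12/5b +196.721ms=3/5b
5) 983.607ms=3b +491.803ms=3/2b
6) 1475.41ms=9/2b +491.803ms=3/2b
Σ=6b of 6 (183bpm 3/8) — PASS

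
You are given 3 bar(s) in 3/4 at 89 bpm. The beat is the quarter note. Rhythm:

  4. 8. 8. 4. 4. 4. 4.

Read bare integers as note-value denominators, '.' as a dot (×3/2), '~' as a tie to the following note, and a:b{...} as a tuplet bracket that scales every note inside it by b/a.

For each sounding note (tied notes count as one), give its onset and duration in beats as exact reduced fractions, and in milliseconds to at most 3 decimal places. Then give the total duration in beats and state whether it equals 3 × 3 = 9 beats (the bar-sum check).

1) 0.0ms=0b +1011.236ms=3/2b
2) 1011.236ms=3/2b +505.618ms=3/4b
3) 1516.854ms=9/4b +505.618ms=3/4b
4) 2022.472ms=3b +1011.236ms=3/2b
5) 3033.708ms=9/2b +1011.236ms=3/2b
6) 4044.944ms=6b +1011.236ms=3/2b
7) 5056.18ms=15/2b +1011.236ms=3/2b
Σ=9b of 9 (89bpm 3/4) — PASS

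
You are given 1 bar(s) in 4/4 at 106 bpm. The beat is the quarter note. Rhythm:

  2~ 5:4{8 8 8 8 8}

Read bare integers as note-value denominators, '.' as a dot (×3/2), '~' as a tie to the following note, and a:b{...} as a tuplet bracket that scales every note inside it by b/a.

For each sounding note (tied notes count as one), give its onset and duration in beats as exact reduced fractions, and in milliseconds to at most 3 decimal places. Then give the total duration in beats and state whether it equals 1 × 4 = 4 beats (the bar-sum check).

1) 0.0ms=0b +1358.491ms=12/5b
2) 1358.491ms=12/5b +226.415ms=2/5b
3) 1584.906ms=14/5b +226.415ms=2/5b
4) 1811.321ms=16/5b +226.415ms=2/5b
5) 2037.736ms=18/5b +226.415ms=2/5b
Σ=4b of 4 (106bpm 4/4) — PASS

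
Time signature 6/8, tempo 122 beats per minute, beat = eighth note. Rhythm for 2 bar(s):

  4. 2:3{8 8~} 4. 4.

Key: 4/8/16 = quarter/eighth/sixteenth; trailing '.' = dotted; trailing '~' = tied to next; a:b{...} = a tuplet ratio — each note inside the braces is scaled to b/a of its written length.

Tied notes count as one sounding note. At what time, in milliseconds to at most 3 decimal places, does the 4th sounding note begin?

1. 0.0ms @ 0 + 1475.41ms (3)
2. 1475.41ms @ 3 + 737.705ms (3/2)
3. 2213.115ms @ 9/2 + 2213.115ms (9/2)
4. 4426.23ms @ 9 + 1475.41ms (3)

note 4 onset = 9b = 4426.23ms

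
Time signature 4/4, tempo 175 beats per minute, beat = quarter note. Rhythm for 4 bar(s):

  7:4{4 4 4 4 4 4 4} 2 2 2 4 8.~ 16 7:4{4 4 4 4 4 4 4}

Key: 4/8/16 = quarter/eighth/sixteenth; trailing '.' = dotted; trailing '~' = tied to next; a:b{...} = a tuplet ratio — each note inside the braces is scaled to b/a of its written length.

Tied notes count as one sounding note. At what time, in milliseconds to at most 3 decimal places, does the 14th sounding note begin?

note 14 onset = 88/7b = 4310.204ms

1. 0.0ms @ 0 + 195.918ms (4/7)
2. 195.918ms @ 4/7 + 195.918ms (4/7)
3. 391.837ms @ 8/7 + 195.918ms (4/7)
4. 587.755ms @ 12/7 + 195.918ms (4/7)
5. 783.673ms @ 16/7 + 195.918ms (4/7)
6. 979.592ms @ 20/7 + 195.918ms (4/7)
7. 1175.51ms @ 24/7 + 195.918ms (4/7)
8. 1371.429ms @ 4 + 685.714ms (2)
9. 2057.143ms @ 6 + 685.714ms (2)
10. 2742.857ms @ 8 + 685.714ms (2)
11. 3428.571ms @ 10 + 342.857ms (1)
12. 3771.429ms @ 11 + 342.857ms (1)
13. 4114.286ms @ 12 + 195.918ms (4/7)
14. 4310.204ms @ 88/7 + 195.918ms (4/7)
15. 4506.122ms @ 92/7 + 195.918ms (4/7)
16. 4702.041ms @ 96/7 + 195.918ms (4/7)
17. 4897.959ms @ 100/7 + 195.918ms (4/7)
18. 5093.878ms @ 104/7 + 195.918ms (4/7)
19. 5289.796ms @ 108/7 + 195.918ms (4/7)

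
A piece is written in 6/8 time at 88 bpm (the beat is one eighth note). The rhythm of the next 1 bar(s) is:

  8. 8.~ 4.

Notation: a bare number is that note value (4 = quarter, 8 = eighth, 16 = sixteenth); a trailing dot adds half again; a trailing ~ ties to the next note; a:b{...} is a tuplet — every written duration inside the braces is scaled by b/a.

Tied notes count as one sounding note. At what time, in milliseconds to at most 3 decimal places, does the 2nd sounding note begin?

1. 0.0ms @ 0 + 1022.727ms (3/2)
2. 1022.727ms @ 3/2 + 3068.182ms (9/2)

note 2 onset = 3/2b = 1022.727ms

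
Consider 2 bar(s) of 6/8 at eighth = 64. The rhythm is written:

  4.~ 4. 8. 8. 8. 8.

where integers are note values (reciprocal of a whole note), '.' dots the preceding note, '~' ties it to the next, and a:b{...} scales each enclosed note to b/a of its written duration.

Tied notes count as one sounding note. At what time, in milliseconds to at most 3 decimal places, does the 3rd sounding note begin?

note 3 onset = 15/2b = 7031.25ms

1. 0.0ms @ 0 + 5625.0ms (6)
2. 5625.0ms @ 6 + 1406.25ms (3/2)
3. 7031.25ms @ 15/2 + 1406.25ms (3/2)
4. 8437.5ms @ 9 + 1406.25ms (3/2)
5. 9843.75ms @ 21/2 + 1406.25ms (3/2)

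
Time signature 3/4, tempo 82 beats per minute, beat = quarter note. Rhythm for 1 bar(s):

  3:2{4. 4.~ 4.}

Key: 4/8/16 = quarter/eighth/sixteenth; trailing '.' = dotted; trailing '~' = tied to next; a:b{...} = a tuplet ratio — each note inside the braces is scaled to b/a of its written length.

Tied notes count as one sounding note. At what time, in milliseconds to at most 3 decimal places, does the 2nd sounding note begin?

1. 0.0ms @ 0 + 731.707ms (1)
2. 731.707ms @ 1 + 1463.415ms (2)

note 2 onset = 1b = 731.707ms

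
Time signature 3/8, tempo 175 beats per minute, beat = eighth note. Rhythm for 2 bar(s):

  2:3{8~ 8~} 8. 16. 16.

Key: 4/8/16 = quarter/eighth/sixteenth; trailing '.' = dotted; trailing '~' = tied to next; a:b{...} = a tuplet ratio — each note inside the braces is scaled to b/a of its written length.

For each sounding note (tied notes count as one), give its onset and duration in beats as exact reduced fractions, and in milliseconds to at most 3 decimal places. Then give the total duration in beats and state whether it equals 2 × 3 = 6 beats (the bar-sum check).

1) 0.0ms=0b +1542.857ms=9/2b
2) 1542.857ms=9/2b +257.143ms=3/4b
3) 1800.0ms=21/4b +257.143ms=3/4b
Σ=6b of 6 (175bpm 3/8) — PASS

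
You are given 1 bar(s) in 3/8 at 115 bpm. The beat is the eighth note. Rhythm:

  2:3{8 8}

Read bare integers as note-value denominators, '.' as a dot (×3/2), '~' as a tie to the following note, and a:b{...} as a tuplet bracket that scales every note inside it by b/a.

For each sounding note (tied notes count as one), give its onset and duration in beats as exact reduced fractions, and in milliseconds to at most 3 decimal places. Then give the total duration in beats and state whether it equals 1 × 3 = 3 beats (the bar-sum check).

1) 0.0ms=0b +782.609ms=3/2b
2) 782.609ms=3/2b +782.609ms=3/2b
Σ=3b of 3 (115bpm 3/8) — PASS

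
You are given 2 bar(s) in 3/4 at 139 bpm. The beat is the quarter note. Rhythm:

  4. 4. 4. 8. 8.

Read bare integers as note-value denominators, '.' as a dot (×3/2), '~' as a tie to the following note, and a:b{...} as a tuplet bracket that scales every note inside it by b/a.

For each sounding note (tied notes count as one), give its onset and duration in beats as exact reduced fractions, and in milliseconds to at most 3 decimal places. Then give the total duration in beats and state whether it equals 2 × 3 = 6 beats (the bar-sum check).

1) 0.0ms=0b +647.482ms=3/2b
2) 647.482ms=3/2b +647.482ms=3/2b
3) 1294.964ms=3b +647.482ms=3/2b
4) 1942.446ms=9/2b +323.741ms=3/4b
5) 2266.187ms=21/4b +323.741ms=3/4b
Σ=6b of 6 (139bpm 3/4) — PASS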